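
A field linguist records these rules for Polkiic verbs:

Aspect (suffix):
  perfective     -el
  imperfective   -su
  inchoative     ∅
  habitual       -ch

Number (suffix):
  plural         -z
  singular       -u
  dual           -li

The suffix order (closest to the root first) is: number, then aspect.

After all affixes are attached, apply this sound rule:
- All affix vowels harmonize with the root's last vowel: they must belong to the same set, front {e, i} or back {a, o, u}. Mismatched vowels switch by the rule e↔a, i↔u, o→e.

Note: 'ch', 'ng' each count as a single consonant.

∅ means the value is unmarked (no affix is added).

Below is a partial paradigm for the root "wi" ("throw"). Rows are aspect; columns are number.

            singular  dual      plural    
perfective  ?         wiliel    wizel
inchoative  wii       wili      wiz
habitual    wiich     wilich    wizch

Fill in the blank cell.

wiiel

Attach number singular -u → wiu.
Attach aspect perfective -el → wiuel.
Apply vowel harmony: wiuel → wiiel.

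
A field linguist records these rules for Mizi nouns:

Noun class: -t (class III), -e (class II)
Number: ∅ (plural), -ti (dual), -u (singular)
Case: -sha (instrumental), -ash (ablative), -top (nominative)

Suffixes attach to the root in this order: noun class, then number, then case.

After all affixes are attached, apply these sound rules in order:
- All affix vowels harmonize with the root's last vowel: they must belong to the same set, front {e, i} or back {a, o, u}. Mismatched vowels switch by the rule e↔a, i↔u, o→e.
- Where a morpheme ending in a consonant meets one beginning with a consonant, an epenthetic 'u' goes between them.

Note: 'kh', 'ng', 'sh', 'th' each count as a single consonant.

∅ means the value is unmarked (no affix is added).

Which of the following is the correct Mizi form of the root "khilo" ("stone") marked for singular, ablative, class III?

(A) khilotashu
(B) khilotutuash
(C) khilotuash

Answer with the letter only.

C

Attach noun class class III -t → khilot.
Attach number singular -u → khilotu.
Attach case ablative -ash → khilotuash.
Vowel harmony: no change.
Epenthesis: no change.
So the correct form is khilotuash, option (C).
(B) khilotutuash is wrong: it uses dual instead of singular for number.
(A) khilotashu is wrong: it has the affixes in the wrong order.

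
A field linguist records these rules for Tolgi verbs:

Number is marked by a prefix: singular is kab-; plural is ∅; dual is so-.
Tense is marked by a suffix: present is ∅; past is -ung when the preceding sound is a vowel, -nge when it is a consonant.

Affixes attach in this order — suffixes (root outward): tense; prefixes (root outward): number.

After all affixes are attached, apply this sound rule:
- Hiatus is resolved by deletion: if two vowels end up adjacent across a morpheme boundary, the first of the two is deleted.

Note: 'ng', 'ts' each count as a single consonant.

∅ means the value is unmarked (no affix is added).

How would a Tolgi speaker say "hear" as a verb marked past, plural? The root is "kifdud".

Attach tense past -nge (after consonant 'd') → kifdudnge.
number = plural: zero marking, form stays kifdudnge.
Vowel deletion: no change.

kifdudnge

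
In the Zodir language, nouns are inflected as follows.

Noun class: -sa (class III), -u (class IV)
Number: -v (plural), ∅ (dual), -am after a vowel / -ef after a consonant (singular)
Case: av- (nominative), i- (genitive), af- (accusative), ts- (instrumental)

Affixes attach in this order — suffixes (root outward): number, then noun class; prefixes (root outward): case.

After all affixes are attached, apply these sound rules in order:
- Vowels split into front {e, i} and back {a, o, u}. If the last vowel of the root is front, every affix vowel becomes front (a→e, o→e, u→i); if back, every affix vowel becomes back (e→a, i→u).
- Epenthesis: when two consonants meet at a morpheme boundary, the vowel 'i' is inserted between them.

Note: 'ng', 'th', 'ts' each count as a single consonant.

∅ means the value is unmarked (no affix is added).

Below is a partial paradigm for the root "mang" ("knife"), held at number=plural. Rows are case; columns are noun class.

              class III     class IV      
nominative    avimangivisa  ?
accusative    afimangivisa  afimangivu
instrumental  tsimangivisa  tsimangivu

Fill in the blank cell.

Attach number plural -v → mangv.
Attach noun class class IV -u → mangvu.
Attach case nominative av- → avmangvu.
Vowel harmony: no change.
Apply epenthesis: avmangvu → avimangivu.

avimangivu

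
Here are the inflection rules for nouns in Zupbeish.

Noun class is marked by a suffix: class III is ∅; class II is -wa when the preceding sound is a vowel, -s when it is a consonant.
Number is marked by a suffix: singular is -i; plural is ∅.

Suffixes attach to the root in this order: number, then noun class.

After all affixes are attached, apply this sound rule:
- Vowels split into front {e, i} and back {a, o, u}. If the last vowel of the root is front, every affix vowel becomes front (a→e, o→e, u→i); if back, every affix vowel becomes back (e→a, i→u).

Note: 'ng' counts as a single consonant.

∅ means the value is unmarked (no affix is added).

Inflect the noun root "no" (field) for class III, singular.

Attach number singular -i → noi.
noun class = class III: zero marking, form stays noi.
Apply vowel harmony: noi → nou.

nou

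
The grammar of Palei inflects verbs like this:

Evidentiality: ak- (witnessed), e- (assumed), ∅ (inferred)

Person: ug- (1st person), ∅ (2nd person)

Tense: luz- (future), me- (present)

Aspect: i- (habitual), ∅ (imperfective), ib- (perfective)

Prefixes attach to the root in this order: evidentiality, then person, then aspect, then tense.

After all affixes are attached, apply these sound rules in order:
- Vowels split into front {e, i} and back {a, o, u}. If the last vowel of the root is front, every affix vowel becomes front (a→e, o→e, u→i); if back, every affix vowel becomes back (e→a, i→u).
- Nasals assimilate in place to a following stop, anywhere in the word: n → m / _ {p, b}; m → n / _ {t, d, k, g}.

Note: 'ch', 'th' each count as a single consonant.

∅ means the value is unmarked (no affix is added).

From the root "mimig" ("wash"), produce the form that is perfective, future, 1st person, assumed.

Attach evidentiality assumed e- → emimig.
Attach person 1st person ug- → ugemimig.
Attach aspect perfective ib- → ibugemimig.
Attach tense future luz- → luzibugemimig.
Apply vowel harmony: luzibugemimig → lizibigemimig.
Nasal assimilation: no change.

lizibigemimig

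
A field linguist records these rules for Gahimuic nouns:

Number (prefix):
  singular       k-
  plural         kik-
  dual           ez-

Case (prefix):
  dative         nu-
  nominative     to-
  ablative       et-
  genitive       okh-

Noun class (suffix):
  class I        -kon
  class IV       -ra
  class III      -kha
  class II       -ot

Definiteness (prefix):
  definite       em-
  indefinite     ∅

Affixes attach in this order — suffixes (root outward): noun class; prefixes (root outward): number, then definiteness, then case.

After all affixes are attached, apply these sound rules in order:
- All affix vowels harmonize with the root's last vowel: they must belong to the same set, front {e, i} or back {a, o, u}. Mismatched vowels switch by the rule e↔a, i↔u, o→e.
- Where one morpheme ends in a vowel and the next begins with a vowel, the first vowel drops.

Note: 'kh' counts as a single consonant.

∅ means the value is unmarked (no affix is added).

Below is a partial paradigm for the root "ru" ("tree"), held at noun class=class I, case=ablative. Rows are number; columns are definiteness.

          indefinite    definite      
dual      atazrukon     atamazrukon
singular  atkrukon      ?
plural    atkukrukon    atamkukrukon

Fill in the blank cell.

atamkrukon

Attach number singular k- → kru.
Attach noun class class I -kon → krukon.
Attach definiteness definite em- → emkrukon.
Attach case ablative et- → etemkrukon.
Apply vowel harmony: etemkrukon → atamkrukon.
Vowel deletion: no change.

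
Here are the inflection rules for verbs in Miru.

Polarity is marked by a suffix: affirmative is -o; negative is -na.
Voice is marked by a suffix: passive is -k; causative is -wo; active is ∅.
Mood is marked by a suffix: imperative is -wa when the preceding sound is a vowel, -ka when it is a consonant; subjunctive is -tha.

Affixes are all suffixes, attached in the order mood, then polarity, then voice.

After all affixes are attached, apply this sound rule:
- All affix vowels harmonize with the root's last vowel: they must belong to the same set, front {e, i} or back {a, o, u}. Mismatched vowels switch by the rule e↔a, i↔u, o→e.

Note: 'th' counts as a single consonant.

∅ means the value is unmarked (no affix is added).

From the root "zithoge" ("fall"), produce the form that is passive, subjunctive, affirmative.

Attach mood subjunctive -tha → zithogetha.
Attach polarity affirmative -o → zithogethao.
Attach voice passive -k → zithogethaok.
Apply vowel harmony: zithogethaok → zithogetheek.

zithogetheek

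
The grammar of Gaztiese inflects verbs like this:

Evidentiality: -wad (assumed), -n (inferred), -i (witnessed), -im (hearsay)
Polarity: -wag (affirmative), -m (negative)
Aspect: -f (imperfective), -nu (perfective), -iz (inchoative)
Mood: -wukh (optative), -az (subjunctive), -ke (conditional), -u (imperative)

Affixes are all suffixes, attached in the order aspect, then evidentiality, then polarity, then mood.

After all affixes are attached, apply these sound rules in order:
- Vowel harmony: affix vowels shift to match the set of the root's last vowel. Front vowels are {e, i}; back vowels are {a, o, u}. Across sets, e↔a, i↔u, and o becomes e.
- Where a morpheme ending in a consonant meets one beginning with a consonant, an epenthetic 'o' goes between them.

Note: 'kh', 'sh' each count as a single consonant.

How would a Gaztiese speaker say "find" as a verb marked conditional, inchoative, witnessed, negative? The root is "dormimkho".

dormimkhouzumoka

Attach aspect inchoative -iz → dormimkhoiz.
Attach evidentiality witnessed -i → dormimkhoizi.
Attach polarity negative -m → dormimkhoizim.
Attach mood conditional -ke → dormimkhoizimke.
Apply vowel harmony: dormimkhoizimke → dormimkhouzumka.
Apply epenthesis: dormimkhouzumka → dormimkhouzumoka.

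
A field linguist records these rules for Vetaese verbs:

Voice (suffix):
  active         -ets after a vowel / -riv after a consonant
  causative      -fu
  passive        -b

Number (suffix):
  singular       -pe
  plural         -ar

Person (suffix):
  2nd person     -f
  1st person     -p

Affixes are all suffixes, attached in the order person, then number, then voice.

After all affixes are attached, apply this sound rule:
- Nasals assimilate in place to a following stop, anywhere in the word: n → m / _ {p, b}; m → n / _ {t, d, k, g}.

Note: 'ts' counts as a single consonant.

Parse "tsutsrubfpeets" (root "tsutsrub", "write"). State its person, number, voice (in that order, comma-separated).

Segment: tsutsrub-f-pe-ets.
person: -f → 2nd person.
number: -pe → singular.
voice: -ets/riv → active.

2nd person, singular, active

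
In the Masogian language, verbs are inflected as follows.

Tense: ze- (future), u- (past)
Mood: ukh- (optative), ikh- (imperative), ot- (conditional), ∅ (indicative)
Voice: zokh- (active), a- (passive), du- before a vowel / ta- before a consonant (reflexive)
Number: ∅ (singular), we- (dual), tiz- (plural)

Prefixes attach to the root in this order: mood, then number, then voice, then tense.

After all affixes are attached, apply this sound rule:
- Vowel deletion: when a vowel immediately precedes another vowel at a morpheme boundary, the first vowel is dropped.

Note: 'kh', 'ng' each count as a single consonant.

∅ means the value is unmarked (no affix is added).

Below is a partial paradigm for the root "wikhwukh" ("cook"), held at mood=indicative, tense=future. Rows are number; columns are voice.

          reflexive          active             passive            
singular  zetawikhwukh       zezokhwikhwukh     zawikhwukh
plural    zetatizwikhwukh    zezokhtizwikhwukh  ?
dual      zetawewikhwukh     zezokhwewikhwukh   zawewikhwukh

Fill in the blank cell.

zatizwikhwukh

mood = indicative: zero marking, form stays wikhwukh.
Attach number plural tiz- → tizwikhwukh.
Attach voice passive a- → atizwikhwukh.
Attach tense future ze- → zeatizwikhwukh.
Apply vowel deletion: zeatizwikhwukh → zatizwikhwukh.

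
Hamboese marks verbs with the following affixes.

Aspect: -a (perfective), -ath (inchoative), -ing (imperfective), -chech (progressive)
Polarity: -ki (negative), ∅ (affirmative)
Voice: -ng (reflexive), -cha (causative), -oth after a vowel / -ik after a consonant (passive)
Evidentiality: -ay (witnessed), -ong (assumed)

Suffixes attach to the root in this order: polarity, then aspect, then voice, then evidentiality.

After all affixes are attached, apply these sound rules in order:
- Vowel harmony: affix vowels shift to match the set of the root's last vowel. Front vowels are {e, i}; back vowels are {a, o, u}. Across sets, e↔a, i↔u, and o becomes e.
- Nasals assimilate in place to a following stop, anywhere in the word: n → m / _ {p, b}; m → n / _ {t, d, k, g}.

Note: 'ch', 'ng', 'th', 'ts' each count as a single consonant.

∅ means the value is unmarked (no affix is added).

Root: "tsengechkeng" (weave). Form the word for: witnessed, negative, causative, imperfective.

Attach polarity negative -ki → tsengechkengki.
Attach aspect imperfective -ing → tsengechkengkiing.
Attach voice causative -cha → tsengechkengkiingcha.
Attach evidentiality witnessed -ay → tsengechkengkiingchaay.
Apply vowel harmony: tsengechkengkiingchaay → tsengechkengkiingcheey.
Nasal assimilation: no change.

tsengechkengkiingcheey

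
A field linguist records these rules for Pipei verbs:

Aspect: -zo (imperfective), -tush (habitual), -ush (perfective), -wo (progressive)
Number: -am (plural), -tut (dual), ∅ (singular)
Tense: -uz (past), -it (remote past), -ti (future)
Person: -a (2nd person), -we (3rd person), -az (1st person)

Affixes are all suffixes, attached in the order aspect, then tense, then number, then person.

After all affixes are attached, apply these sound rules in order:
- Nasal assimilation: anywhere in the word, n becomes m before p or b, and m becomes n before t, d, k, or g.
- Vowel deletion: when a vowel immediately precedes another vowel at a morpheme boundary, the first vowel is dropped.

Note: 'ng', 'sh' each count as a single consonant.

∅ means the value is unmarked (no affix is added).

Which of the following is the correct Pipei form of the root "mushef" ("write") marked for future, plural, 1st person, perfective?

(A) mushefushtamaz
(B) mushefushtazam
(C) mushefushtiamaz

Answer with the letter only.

A

Attach aspect perfective -ush → mushefush.
Attach tense future -ti → mushefushti.
Attach number plural -am → mushefushtiam.
Attach person 1st person -az → mushefushtiamaz.
Nasal assimilation: no change.
Apply vowel deletion: mushefushtiamaz → mushefushtamaz.
So the correct form is mushefushtamaz, option (A).
(B) mushefushtazam is wrong: it has the affixes in the wrong order.
(C) mushefushtiamaz is wrong: it fails to apply the sound rule(s).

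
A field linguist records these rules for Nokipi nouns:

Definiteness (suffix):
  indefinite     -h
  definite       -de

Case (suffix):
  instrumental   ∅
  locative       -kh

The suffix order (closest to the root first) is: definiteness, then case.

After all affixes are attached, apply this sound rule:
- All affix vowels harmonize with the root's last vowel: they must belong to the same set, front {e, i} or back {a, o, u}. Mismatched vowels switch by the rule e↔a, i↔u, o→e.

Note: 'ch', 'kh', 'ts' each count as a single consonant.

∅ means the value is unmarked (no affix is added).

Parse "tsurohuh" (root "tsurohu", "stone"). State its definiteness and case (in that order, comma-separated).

Segment: tsurohu-h.
definiteness: -h → indefinite.
case: ∅ → instrumental.

indefinite, instrumental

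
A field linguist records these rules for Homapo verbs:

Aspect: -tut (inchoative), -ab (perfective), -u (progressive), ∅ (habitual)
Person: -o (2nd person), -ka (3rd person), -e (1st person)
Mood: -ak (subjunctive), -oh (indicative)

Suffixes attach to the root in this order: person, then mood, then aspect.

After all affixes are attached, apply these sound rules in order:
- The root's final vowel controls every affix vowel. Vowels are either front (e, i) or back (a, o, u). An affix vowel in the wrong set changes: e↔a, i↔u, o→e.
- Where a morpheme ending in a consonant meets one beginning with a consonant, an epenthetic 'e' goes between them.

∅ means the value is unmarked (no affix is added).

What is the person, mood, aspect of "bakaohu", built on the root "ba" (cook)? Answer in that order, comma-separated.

3rd person, indicative, progressive

Segment: ba-ka-oh-u.
person: -ka → 3rd person.
mood: -oh → indicative.
aspect: -u → progressive.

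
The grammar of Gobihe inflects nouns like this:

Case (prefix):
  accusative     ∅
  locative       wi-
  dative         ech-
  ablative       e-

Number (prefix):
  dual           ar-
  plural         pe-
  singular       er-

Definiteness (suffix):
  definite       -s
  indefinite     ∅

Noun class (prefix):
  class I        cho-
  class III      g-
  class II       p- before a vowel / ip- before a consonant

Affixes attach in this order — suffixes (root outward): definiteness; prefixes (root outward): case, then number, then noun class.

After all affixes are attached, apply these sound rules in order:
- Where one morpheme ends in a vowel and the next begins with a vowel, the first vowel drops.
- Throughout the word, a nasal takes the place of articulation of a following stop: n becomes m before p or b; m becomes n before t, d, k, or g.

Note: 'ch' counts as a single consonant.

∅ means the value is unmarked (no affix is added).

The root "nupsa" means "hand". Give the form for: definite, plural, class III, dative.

Attach case dative ech- → echnupsa.
Attach number plural pe- → peechnupsa.
Attach definiteness definite -s → peechnupsas.
Attach noun class class III g- → gpeechnupsas.
Apply vowel deletion: gpeechnupsas → gpechnupsas.
Nasal assimilation: no change.

gpechnupsas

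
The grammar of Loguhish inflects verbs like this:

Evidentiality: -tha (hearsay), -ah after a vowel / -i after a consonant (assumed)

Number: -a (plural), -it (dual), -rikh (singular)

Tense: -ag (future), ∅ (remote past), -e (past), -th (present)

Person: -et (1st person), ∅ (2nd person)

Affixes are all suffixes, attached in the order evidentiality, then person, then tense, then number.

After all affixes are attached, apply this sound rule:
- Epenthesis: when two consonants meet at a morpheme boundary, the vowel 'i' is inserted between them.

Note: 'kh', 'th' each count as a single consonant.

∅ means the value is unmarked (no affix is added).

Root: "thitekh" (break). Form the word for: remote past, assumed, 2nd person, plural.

Attach evidentiality assumed -i (after consonant 'kh') → thitekhi.
person = 2nd person: zero marking, form stays thitekhi.
tense = remote past: zero marking, form stays thitekhi.
Attach number plural -a → thitekhia.
Epenthesis: no change.

thitekhia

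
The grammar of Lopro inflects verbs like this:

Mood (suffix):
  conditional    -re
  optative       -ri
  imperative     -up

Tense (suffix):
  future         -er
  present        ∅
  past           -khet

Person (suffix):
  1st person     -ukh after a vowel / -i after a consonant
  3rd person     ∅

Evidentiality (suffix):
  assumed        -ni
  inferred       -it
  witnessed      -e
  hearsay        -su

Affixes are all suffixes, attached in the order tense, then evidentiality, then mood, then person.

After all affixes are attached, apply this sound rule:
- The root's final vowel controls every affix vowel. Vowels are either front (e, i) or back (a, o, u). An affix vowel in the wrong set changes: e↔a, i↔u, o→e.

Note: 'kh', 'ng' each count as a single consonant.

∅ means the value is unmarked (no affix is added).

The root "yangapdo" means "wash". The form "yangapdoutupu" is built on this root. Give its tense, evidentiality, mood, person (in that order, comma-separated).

Segment: yangapdo-it-up-i.
tense: ∅ → present.
evidentiality: -it → inferred.
mood: -up → imperative.
person: -ukh/i → 1st person.

present, inferred, imperative, 1st person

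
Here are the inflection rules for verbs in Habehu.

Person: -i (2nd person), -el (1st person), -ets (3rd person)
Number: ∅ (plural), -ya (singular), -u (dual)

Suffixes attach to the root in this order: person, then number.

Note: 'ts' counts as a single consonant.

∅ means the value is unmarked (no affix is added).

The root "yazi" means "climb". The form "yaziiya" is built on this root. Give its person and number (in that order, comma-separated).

2nd person, singular

Segment: yazi-i-ya.
person: -i → 2nd person.
number: -ya → singular.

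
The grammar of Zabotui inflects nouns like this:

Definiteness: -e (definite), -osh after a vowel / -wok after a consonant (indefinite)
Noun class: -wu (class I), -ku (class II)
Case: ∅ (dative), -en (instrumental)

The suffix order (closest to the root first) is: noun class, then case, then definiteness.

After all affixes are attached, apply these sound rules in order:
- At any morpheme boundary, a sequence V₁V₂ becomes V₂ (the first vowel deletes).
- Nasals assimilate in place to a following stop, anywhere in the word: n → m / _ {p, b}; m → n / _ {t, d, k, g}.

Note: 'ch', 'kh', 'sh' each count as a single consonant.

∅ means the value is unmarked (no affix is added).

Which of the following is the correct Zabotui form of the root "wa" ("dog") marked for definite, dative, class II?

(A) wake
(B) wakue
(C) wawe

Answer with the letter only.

A

Attach noun class class II -ku → waku.
case = dative: zero marking, form stays waku.
Attach definiteness definite -e → wakue.
Apply vowel deletion: wakue → wake.
Nasal assimilation: no change.
So the correct form is wake, option (A).
(B) wakue is wrong: it fails to apply the sound rule(s).
(C) wawe is wrong: it uses class I instead of class II for noun class.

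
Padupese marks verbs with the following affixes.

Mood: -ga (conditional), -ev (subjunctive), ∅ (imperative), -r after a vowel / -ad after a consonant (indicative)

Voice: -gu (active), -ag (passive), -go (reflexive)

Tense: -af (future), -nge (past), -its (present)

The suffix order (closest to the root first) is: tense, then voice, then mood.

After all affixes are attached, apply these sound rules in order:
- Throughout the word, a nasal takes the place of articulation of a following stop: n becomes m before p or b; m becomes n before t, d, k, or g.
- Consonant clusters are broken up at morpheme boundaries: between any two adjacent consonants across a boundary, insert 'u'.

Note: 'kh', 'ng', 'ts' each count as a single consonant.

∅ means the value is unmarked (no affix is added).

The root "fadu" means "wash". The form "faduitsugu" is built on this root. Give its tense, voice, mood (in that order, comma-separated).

Segment: fadu-its-gu.
tense: -its → present.
voice: -gu → active.
mood: ∅ → imperative.

present, active, imperative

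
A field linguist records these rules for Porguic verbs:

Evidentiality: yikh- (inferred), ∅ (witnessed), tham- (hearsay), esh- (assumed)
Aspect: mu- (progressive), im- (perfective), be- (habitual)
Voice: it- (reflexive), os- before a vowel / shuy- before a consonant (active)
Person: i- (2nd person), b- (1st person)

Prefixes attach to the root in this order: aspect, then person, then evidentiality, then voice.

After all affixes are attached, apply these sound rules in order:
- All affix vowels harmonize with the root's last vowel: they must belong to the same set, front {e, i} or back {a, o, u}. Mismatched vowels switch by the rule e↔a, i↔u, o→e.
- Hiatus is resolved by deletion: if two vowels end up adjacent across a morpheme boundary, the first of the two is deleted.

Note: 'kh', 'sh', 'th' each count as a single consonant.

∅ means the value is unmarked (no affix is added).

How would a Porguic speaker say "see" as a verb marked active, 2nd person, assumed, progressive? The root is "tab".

osashumutab

Attach aspect progressive mu- → mutab.
Attach person 2nd person i- → imutab.
Attach evidentiality assumed esh- → eshimutab.
Attach voice active os- (before vowel 'e') → oseshimutab.
Apply vowel harmony: oseshimutab → osashumutab.
Vowel deletion: no change.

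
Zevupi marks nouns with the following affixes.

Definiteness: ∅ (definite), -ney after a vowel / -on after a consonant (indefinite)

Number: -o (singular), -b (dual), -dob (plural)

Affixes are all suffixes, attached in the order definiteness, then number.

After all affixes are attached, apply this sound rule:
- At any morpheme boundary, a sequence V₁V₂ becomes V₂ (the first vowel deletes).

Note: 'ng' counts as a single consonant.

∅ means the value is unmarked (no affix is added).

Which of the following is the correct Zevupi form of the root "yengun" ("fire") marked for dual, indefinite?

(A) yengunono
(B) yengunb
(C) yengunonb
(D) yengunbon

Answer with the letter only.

C

Attach definiteness indefinite -on (after consonant 'n') → yengunon.
Attach number dual -b → yengunonb.
Vowel deletion: no change.
So the correct form is yengunonb, option (C).
(B) yengunb is wrong: it uses definite instead of indefinite for definiteness.
(D) yengunbon is wrong: it has the affixes in the wrong order.
(A) yengunono is wrong: it uses singular instead of dual for number.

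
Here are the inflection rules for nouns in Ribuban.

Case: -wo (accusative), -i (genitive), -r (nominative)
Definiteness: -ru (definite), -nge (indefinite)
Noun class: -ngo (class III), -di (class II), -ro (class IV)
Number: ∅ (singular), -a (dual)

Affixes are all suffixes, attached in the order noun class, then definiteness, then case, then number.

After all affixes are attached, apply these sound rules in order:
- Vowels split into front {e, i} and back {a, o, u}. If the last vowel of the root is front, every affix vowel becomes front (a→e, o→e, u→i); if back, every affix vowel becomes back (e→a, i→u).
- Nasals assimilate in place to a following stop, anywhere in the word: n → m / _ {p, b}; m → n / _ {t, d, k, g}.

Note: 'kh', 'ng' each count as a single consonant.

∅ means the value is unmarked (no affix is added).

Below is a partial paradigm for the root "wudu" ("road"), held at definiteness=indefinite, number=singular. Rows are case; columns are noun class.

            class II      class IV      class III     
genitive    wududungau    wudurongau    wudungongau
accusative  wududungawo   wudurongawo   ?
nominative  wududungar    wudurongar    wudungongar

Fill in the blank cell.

Attach noun class class III -ngo → wudungo.
Attach definiteness indefinite -nge → wudungonge.
Attach case accusative -wo → wudungongewo.
number = singular: zero marking, form stays wudungongewo.
Apply vowel harmony: wudungongewo → wudungongawo.
Nasal assimilation: no change.

wudungongawo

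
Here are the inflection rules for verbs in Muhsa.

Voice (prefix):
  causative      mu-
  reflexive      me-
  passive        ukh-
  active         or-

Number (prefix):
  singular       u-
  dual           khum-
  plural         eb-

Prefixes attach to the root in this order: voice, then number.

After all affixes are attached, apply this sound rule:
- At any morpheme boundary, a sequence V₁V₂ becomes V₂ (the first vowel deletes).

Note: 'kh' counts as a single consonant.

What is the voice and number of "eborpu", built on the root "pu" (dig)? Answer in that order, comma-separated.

active, plural

Segment: eb-or-pu.
voice: or- → active.
number: eb- → plural.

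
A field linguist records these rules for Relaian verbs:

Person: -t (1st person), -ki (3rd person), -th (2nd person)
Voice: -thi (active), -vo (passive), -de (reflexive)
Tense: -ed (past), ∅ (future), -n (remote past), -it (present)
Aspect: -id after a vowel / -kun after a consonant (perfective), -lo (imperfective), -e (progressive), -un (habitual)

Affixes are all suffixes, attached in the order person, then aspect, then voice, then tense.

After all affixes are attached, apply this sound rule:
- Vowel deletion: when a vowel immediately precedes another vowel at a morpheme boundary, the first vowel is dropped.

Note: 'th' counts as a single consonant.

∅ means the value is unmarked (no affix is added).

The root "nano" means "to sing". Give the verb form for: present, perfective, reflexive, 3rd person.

nanokiddit

Attach person 3rd person -ki → nanoki.
Attach aspect perfective -id (after vowel 'i') → nanokiid.
Attach voice reflexive -de → nanokiidde.
Attach tense present -it → nanokiiddeit.
Apply vowel deletion: nanokiiddeit → nanokiddit.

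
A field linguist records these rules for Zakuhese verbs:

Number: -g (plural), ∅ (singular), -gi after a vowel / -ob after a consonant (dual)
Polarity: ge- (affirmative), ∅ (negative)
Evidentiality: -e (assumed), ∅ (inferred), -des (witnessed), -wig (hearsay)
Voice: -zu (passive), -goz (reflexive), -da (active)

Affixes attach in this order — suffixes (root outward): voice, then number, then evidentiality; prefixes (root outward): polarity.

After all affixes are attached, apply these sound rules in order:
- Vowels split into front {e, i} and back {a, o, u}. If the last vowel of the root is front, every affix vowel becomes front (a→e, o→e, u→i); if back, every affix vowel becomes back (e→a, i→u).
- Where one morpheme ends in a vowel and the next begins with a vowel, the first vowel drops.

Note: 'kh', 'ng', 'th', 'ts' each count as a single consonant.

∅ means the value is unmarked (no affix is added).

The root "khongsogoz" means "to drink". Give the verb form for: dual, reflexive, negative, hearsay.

Attach voice reflexive -goz → khongsogozgoz.
polarity = negative: zero marking, form stays khongsogozgoz.
Attach number dual -ob (after consonant 'z') → khongsogozgozob.
Attach evidentiality hearsay -wig → khongsogozgozobwig.
Apply vowel harmony: khongsogozgozobwig → khongsogozgozobwug.
Vowel deletion: no change.

khongsogozgozobwug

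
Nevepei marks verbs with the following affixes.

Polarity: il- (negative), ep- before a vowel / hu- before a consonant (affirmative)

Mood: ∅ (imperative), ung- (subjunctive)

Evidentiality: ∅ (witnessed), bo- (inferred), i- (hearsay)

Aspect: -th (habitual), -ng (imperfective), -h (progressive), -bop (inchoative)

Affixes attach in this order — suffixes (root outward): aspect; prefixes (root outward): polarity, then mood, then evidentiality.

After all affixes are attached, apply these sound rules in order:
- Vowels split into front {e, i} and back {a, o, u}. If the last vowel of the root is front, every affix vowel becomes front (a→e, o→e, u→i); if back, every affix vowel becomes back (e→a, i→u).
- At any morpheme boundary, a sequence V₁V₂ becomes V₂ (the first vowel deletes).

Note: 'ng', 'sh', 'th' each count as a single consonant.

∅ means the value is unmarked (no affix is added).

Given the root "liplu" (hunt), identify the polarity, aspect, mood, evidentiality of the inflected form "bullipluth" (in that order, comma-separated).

Segment: bo-il-liplu-th.
polarity: il- → negative.
aspect: -th → habitual.
mood: ∅ → imperative.
evidentiality: bo- → inferred.

negative, habitual, imperative, inferred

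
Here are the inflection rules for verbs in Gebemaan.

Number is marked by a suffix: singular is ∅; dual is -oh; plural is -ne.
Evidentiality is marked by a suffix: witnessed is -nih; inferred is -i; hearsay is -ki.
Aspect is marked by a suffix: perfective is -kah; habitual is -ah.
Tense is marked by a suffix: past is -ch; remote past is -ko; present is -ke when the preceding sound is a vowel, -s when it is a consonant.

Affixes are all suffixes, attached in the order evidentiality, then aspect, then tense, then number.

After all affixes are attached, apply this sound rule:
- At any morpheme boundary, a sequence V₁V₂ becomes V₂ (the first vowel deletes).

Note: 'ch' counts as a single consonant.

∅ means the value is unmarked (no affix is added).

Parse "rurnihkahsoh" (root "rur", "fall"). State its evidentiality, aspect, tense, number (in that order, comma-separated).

witnessed, perfective, present, dual

Segment: rur-nih-kah-s-oh.
evidentiality: -nih → witnessed.
aspect: -kah → perfective.
tense: -ke/s → present.
number: -oh → dual.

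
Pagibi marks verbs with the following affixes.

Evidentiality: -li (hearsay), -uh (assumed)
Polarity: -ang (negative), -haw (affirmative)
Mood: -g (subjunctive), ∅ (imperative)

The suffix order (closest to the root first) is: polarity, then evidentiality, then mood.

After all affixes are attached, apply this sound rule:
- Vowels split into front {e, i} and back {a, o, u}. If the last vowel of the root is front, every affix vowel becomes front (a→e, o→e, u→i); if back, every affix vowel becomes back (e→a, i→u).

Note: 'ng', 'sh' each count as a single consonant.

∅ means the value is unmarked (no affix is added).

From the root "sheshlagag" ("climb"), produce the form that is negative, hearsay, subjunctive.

sheshlagaganglug

Attach polarity negative -ang → sheshlagagang.
Attach evidentiality hearsay -li → sheshlagagangli.
Attach mood subjunctive -g → sheshlagaganglig.
Apply vowel harmony: sheshlagaganglig → sheshlagaganglug.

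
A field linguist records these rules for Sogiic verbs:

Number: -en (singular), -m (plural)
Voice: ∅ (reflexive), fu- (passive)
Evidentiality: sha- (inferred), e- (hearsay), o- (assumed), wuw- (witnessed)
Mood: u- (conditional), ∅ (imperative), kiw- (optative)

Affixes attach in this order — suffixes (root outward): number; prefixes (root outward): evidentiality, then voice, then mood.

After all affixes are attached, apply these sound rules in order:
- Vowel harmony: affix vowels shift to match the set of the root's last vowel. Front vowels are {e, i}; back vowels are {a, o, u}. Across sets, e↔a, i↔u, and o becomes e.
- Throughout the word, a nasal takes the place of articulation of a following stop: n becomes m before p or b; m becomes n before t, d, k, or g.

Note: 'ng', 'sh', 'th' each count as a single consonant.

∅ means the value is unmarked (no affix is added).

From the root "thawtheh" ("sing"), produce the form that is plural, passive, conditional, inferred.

ifishethawthehm

Attach evidentiality inferred sha- → shathawtheh.
Attach voice passive fu- → fushathawtheh.
Attach number plural -m → fushathawthehm.
Attach mood conditional u- → ufushathawthehm.
Apply vowel harmony: ufushathawthehm → ifishethawthehm.
Nasal assimilation: no change.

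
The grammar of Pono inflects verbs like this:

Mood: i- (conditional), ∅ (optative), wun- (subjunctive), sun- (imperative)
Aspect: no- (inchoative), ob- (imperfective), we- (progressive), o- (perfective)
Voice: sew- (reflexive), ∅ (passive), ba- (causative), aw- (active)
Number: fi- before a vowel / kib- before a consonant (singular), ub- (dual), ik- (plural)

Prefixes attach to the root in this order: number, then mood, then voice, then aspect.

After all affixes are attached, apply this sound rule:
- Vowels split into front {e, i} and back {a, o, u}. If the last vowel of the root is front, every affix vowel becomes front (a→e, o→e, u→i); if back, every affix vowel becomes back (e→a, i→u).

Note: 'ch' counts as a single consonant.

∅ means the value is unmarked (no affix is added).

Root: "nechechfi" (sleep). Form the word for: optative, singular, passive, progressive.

Attach number singular kib- (before consonant 'n') → kibnechechfi.
mood = optative: zero marking, form stays kibnechechfi.
voice = passive: zero marking, form stays kibnechechfi.
Attach aspect progressive we- → wekibnechechfi.
Vowel harmony: no change.

wekibnechechfi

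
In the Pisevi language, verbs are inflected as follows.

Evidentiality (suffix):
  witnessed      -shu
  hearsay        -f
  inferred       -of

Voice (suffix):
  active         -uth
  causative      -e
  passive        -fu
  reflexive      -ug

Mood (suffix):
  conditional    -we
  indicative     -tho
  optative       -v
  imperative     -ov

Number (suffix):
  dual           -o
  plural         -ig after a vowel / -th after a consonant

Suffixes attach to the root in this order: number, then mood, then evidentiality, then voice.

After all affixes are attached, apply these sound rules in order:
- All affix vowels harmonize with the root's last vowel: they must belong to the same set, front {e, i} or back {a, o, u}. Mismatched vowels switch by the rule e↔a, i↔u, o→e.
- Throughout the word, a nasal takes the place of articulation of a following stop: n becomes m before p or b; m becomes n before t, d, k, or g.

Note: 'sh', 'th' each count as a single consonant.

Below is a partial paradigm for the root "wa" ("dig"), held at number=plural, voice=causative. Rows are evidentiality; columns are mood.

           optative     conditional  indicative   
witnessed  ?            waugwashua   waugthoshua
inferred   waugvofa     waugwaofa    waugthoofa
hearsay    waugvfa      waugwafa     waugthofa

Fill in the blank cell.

Attach number plural -ig (after vowel 'a') → waig.
Attach mood optative -v → waigv.
Attach evidentiality witnessed -shu → waigvshu.
Attach voice causative -e → waigvshue.
Apply vowel harmony: waigvshue → waugvshua.
Nasal assimilation: no change.

waugvshua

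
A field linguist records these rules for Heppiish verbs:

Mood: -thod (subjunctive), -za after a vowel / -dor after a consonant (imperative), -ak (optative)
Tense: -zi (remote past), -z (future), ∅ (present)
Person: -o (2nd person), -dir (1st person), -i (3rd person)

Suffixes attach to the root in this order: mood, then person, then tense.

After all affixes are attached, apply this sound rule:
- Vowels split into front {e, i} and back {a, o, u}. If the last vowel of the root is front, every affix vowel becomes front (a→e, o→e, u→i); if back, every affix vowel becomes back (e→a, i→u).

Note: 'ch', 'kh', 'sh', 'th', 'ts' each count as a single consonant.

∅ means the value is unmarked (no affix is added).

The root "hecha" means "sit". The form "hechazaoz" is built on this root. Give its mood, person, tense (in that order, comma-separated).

imperative, 2nd person, future

Segment: hecha-za-o-z.
mood: -za/dor → imperative.
person: -o → 2nd person.
tense: -z → future.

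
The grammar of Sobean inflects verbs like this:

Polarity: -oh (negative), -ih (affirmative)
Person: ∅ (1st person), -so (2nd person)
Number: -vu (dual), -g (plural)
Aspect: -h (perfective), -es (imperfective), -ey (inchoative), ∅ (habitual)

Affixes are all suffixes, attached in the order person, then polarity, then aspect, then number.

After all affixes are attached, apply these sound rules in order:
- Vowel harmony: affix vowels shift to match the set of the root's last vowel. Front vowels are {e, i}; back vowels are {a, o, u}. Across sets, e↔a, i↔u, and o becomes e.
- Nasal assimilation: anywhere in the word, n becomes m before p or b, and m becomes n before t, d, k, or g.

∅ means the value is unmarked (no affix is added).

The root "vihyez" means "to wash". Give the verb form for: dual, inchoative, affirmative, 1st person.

vihyeziheyvi

person = 1st person: zero marking, form stays vihyez.
Attach polarity affirmative -ih → vihyezih.
Attach aspect inchoative -ey → vihyezihey.
Attach number dual -vu → vihyeziheyvu.
Apply vowel harmony: vihyeziheyvu → vihyeziheyvi.
Nasal assimilation: no change.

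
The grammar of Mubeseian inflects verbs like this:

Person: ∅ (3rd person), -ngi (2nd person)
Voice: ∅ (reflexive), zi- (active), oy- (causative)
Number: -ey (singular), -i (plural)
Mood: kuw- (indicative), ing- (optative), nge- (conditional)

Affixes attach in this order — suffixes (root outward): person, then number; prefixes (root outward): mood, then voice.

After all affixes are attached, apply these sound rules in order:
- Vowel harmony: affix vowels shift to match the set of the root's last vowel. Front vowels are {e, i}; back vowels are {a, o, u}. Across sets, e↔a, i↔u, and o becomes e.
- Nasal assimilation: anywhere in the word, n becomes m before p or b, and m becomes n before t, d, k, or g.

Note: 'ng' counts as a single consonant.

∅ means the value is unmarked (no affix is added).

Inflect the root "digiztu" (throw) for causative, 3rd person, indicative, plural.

oykuwdigiztuu

person = 3rd person: zero marking, form stays digiztu.
Attach mood indicative kuw- → kuwdigiztu.
Attach voice causative oy- → oykuwdigiztu.
Attach number plural -i → oykuwdigiztui.
Apply vowel harmony: oykuwdigiztui → oykuwdigiztuu.
Nasal assimilation: no change.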